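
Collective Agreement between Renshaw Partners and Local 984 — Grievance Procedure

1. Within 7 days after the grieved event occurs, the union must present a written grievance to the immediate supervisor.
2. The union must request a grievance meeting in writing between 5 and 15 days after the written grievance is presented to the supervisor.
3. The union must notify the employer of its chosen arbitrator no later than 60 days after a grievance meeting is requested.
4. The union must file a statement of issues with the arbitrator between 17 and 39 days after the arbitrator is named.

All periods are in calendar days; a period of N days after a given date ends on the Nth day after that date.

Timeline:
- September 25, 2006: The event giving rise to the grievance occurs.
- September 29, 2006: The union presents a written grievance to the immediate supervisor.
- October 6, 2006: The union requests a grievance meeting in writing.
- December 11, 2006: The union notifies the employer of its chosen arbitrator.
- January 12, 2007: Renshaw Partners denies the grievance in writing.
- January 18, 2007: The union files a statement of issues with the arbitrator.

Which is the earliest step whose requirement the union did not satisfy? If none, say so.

Step 3

(1) due by September 25, 2006 + 7 days = October 2, 2006; September 29, 2006 is within that limit.
(2) the permitted window runs from September 29, 2006 + 5 = October 4, 2006 to September 29, 2006 + 15 = October 14, 2006; done October 6, 2006 — within the window.
(3) due by October 6, 2006 + 60 days = December 5, 2006; done December 11, 2006 — 6 days late.
That is the first point of non-compliance.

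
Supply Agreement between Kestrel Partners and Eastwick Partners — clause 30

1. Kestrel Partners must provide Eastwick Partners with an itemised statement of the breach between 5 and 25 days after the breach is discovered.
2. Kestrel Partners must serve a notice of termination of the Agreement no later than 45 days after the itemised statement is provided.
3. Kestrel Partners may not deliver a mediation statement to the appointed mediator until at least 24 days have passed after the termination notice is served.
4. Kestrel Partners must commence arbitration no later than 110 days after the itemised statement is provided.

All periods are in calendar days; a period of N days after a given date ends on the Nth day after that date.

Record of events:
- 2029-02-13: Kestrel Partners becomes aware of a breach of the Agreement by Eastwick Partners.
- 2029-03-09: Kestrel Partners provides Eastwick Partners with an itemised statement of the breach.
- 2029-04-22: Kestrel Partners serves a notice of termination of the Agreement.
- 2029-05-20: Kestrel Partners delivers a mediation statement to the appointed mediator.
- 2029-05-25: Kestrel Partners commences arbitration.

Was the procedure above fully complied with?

Yes

Step 1: the window is 5–25 days after 2029-02-13 (when the breach is discovered), so 2029-02-18 through 2029-03-10; done 2029-03-09, which is between those dates.
Step 2: 45 days after 2029-03-09 (when the itemised statement is provided) is 2029-04-23; 2029-04-22 is within that limit.
Step 3: the earliest permitted date is 24 days after 2029-04-22 (when the termination notice is served), i.e. 2029-05-16; 2029-05-20 is on or after that date.
Step 4: 110 days after 2029-03-09 (when the itemised statement is provided) is 2029-06-27; 2029-05-25 is within that limit.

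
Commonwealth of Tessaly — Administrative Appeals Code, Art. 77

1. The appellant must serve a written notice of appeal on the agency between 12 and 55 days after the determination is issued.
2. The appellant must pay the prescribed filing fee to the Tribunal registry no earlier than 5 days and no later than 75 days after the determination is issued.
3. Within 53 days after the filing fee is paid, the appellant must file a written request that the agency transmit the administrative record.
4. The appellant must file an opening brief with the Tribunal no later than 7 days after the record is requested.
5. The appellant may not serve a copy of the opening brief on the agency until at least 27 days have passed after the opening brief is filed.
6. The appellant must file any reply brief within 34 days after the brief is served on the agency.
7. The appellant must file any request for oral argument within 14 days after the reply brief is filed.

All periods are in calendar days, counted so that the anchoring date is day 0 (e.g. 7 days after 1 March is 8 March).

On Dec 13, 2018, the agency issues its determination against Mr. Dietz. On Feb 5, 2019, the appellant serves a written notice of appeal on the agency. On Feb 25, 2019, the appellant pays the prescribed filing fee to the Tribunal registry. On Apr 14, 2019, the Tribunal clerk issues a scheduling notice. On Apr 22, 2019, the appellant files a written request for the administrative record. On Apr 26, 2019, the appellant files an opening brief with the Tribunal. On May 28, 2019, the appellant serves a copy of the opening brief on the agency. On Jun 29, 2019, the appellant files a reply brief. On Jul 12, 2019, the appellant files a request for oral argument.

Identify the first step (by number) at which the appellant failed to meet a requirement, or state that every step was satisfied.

Step 1 — 12 and 55 days from Dec 13, 2018 (when the determination is issued) are Dec 25, 2018 and Feb 6, 2019 respectively; done Feb 5, 2019, which is between those dates.
Step 2 — 5 and 75 days from Dec 13, 2018 (when the determination is issued) are Dec 18, 2018 and Feb 26, 2019 respectively; done Feb 25, 2019 — within the window.
Step 3 — counting 53 days from Feb 25, 2019 (when the filing fee is paid) gives a deadline of Apr 19, 2019; done Apr 22, 2019 — 3 days late.
That is the first point of non-compliance.

Step 3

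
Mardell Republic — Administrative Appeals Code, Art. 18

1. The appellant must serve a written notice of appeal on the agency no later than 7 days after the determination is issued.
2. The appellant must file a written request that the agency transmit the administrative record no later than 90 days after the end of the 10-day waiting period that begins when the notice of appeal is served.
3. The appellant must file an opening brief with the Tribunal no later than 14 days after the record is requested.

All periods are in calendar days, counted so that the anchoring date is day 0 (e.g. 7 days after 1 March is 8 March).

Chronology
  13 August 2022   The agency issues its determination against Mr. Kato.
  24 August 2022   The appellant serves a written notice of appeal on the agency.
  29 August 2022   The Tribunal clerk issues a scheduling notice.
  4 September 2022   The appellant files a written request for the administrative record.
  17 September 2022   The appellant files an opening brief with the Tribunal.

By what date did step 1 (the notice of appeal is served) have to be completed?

Step 1 runs from 13 August 2022, when the determination is issued. 7 days after 13 August 2022 is 20 August 2022.

20 August 2022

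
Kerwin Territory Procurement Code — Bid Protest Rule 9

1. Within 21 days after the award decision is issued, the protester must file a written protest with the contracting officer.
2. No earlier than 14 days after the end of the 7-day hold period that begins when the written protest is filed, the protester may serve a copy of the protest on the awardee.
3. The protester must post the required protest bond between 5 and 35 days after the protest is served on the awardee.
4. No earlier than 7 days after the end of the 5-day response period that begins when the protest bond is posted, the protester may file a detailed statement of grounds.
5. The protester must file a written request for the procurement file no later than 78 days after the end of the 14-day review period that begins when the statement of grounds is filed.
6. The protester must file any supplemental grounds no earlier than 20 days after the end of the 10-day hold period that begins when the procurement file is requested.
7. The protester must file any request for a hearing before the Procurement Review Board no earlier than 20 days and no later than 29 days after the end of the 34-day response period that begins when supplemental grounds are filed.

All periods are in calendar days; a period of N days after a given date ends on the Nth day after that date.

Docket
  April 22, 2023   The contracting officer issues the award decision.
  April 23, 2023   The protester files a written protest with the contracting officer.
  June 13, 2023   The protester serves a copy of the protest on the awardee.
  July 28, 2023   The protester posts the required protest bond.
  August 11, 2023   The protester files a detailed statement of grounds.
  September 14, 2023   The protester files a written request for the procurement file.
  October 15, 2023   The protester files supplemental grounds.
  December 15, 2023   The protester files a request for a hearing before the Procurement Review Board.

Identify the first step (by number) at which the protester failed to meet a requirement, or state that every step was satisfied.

Step 1 — counting 21 days from April 22, 2023 (when the award decision is issued) gives a deadline of May 13, 2023; done April 23, 2023 — timely.
Step 2 — must wait 14 days from April 30, 2023 (end of the 7-day hold period, which began when the written protest is filed on April 23, 2023), so not before May 14, 2023; done June 13, 2023, after the minimum wait.
Step 3 — 5 and 35 days from June 13, 2023 (when the protest is served on the awardee) are June 18, 2023 and July 18, 2023 respectively; July 28, 2023 is 10 days past the end of the window.

Step 3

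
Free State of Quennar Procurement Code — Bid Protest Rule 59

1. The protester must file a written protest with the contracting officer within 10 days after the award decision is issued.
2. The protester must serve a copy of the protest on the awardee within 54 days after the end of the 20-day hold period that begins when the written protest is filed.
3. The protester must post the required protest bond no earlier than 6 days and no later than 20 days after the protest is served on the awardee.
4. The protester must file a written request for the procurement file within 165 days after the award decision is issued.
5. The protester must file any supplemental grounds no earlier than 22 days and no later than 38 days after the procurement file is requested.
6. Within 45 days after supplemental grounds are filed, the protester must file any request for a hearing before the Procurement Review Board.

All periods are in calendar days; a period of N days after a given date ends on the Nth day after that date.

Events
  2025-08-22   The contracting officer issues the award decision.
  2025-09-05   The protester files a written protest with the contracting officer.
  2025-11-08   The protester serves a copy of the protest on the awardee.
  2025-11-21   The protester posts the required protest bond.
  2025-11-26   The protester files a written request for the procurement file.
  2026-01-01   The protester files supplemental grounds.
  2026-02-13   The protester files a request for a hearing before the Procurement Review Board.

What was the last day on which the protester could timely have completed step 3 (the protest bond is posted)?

2025-11-28

Step 3 runs from 2025-11-08, when the protest is served on the awardee. The window is 6–20 days after 2025-11-08; it closes on 2025-11-28.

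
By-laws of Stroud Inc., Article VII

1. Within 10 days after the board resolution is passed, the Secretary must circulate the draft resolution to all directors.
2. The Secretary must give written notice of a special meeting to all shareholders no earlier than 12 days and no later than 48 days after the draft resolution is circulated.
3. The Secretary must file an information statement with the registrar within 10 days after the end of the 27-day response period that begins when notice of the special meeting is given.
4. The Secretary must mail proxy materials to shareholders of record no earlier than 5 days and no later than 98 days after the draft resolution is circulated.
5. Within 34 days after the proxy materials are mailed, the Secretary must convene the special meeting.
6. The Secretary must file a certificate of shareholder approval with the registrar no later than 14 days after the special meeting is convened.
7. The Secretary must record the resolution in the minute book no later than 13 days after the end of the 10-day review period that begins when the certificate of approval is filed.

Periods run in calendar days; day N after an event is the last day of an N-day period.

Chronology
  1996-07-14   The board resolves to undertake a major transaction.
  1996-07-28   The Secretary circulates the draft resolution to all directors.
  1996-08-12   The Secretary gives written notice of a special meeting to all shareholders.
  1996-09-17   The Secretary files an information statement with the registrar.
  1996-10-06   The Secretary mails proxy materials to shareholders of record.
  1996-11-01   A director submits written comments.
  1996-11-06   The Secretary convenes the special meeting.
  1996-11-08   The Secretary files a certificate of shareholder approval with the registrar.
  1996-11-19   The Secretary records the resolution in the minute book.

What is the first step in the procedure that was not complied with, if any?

Step 1: 10 days after 1996-07-14 (when the board resolution is passed) is 1996-07-24; done 1996-07-28 — 4 days late.

Step 1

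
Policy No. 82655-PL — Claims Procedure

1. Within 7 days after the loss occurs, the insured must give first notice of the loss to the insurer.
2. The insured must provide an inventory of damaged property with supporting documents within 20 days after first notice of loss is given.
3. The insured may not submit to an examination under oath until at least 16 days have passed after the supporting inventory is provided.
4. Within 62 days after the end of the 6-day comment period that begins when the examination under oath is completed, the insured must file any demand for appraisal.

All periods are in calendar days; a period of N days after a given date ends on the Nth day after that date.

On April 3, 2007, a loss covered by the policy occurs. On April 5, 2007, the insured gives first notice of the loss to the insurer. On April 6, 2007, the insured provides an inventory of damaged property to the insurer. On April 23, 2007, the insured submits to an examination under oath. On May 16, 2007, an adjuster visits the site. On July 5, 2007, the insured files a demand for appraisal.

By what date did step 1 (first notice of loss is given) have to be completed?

April 10, 2007

Step 1 runs from April 3, 2007, when the loss occurs. 7 days after April 3, 2007 is April 10, 2007.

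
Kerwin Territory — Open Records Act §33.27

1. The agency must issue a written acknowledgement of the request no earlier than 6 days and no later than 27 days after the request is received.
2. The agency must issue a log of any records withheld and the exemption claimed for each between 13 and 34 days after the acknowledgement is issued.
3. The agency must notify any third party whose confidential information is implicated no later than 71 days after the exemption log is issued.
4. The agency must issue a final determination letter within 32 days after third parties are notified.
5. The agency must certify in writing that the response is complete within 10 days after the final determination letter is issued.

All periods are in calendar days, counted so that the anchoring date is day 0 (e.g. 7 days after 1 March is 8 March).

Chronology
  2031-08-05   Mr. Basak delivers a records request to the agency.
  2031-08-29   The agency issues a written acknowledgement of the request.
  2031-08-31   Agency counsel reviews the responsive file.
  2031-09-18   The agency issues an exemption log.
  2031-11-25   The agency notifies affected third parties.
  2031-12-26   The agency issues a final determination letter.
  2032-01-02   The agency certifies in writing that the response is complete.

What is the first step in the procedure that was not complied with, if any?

Step 1 — 6 and 27 days from 2031-08-05 (when the request is received) are 2031-08-11 and 2031-09-01 respectively; 2031-08-29 falls inside that range.
Step 2 — 13 and 34 days from 2031-08-29 (when the acknowledgement is issued) are 2031-09-11 and 2031-10-02 respectively; done 2031-09-18, which is between those dates.
Step 3 — counting 71 days from 2031-09-18 (when the exemption log is issued) gives a deadline of 2031-11-28; completed 2031-11-25, before the deadline.
Step 4 — counting 32 days from 2031-11-25 (when third parties are notified) gives a deadline of 2031-12-27; done 2031-12-26 — timely.
Step 5 — counting 10 days from 2031-12-26 (when the final determination letter is issued) gives a deadline of 2032-01-05; done 2032-01-02 — timely.

None — every step was satisfied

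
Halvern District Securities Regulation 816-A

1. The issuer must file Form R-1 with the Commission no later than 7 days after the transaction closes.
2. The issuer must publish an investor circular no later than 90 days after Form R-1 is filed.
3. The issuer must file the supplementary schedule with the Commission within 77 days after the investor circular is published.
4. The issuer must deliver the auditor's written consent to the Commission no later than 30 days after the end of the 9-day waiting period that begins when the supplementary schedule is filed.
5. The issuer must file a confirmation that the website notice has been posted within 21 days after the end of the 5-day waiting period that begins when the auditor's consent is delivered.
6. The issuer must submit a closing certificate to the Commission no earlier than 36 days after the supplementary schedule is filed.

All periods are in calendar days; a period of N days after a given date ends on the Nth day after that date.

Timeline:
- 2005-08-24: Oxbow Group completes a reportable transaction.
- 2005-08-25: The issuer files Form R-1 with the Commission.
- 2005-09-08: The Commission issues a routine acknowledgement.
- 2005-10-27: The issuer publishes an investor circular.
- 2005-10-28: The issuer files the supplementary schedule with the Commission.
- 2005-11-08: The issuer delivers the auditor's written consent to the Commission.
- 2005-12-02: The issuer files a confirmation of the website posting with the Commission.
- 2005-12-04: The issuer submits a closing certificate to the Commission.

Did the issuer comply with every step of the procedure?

Yes

Step 1 — counting 7 days from 2005-08-24 (when the transaction closes) gives a deadline of 2005-08-31; done 2005-08-25 — timely.
Step 2 — counting 90 days from 2005-08-25 (when Form R-1 is filed) gives a deadline of 2005-11-23; done 2005-10-27 — timely.
Step 3 — counting 77 days from 2005-10-27 (when the investor circular is published) gives a deadline of 2006-01-12; 2005-10-28 is within that limit.
Step 4 — counting 30 days from 2005-11-06 (end of the 9-day waiting period, which began when the supplementary schedule is filed on 2005-10-28) gives a deadline of 2005-12-06; done 2005-11-08 — timely.
Step 5 — counting 21 days from 2005-11-13 (end of the 5-day waiting period, which began when the auditor's consent is delivered on 2005-11-08) gives a deadline of 2005-12-04; 2005-12-02 is within that limit.
Step 6 — must wait 36 days from 2005-10-28 (when the supplementary schedule is filed), so not before 2005-12-03; 2005-12-04 is on or after that date.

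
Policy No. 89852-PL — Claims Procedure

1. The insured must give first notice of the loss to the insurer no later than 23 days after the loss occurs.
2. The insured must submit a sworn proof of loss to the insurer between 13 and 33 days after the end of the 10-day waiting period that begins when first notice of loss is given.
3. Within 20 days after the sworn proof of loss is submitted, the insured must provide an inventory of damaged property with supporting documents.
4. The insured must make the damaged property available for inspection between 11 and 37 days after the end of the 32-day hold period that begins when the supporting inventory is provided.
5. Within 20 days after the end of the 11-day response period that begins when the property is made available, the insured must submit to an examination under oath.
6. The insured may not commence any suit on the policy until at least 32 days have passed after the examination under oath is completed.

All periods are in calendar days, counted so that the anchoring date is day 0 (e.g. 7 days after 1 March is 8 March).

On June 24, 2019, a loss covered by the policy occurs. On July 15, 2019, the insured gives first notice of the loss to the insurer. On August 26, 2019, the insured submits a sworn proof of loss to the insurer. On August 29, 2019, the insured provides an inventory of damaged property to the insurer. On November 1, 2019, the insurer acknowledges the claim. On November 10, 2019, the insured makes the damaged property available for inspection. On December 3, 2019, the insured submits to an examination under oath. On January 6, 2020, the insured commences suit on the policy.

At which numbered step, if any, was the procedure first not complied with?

Step 4

Step 1 — counting 23 days from June 24, 2019 (when the loss occurs) gives a deadline of July 17, 2019; done July 15, 2019 — timely.
Step 2 — 13 and 33 days from July 25, 2019 (end of the 10-day waiting period, which began when first notice of loss is given on July 15, 2019) are August 7, 2019 and August 27, 2019 respectively; August 26, 2019 falls inside that range.
Step 3 — counting 20 days from August 26, 2019 (when the sworn proof of loss is submitted) gives a deadline of September 15, 2019; completed August 29, 2019, before the deadline.
Step 4 — 11 and 37 days from September 30, 2019 (end of the 32-day hold period, which began when the supporting inventory is provided on August 29, 2019) are October 11, 2019 and November 6, 2019 respectively; done November 10, 2019 — 4 days after the window closed.
The analysis stops there.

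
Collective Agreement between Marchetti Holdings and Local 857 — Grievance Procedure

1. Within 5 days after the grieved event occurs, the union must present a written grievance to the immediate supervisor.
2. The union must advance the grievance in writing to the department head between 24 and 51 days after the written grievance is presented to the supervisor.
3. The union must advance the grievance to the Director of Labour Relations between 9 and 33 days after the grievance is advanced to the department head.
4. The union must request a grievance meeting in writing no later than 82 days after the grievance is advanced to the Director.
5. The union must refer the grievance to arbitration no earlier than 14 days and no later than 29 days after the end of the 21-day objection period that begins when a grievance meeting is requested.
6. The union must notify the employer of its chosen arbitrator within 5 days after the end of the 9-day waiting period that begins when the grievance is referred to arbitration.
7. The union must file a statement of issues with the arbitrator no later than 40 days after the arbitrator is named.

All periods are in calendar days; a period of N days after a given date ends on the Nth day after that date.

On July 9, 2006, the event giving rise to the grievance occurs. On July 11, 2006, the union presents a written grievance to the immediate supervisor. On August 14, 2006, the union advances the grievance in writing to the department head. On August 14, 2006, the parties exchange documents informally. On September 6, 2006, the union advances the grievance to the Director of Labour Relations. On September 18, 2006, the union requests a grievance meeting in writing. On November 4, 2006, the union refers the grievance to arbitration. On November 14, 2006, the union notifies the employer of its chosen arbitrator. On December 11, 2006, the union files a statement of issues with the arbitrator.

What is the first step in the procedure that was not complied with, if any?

None — every step was satisfied

Step 1: 5 days after July 9, 2006 (when the grieved event occurs) is July 14, 2006; July 11, 2006 is within that limit.
Step 2: the window is 24–51 days after July 11, 2006 (when the written grievance is presented to the supervisor), so August 4, 2006 through August 31, 2006; done August 14, 2006, which is between those dates.
Step 3: the window is 9–33 days after August 14, 2006 (when the grievance is advanced to the department head), so August 23, 2006 through September 16, 2006; done September 6, 2006, which is between those dates.
Step 4: 82 days after September 6, 2006 (when the grievance is advanced to the Director) is November 27, 2006; completed September 18, 2006, before the deadline.
Step 5: the window is 14–29 days after October 9, 2006 (end of the 21-day objection period, which began when a grievance meeting is requested on September 18, 2006), so October 23, 2006 through November 7, 2006; November 4, 2006 falls inside that range.
Step 6: 5 days after November 13, 2006 (end of the 9-day waiting period, which began when the grievance is referred to arbitration on November 4, 2006) is November 18, 2006; done November 14, 2006 — timely.
Step 7: 40 days after November 14, 2006 (when the arbitrator is named) is December 24, 2006; done December 11, 2006 — timely.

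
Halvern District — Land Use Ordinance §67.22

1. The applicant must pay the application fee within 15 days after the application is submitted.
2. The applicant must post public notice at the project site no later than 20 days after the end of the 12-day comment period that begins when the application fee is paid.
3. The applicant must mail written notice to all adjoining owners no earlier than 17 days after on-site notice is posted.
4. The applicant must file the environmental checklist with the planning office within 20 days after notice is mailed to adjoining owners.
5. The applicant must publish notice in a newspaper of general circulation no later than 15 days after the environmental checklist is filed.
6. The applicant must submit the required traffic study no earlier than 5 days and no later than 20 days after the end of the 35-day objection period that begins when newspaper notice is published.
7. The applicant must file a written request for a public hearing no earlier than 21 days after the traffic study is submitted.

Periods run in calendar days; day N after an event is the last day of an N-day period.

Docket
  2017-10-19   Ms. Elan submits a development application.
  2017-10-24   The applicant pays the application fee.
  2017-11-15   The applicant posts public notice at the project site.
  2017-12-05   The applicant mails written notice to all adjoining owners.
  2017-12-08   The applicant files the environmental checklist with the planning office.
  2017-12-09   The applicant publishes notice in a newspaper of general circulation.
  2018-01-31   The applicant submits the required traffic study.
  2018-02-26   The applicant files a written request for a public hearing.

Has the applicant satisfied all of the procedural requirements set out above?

Yes

(1) due by 2017-10-19 + 15 days = 2017-11-03; completed 2017-10-24, before the deadline.
(2) due by 2017-11-05 + 20 days = 2017-11-25; 2017-11-15 is within that limit.
(3) permitted from 2017-11-15 + 17 days = 2017-12-02 onward; 2017-12-05 is on or after that date.
(4) due by 2017-12-05 + 20 days = 2017-12-25; completed 2017-12-08, before the deadline.
(5) due by 2017-12-08 + 15 days = 2017-12-23; 2017-12-09 is within that limit.
(6) the permitted window runs from 2018-01-13 + 5 = 2018-01-18 to 2018-01-13 + 20 = 2018-02-02; done 2018-01-31, which is between those dates.
(7) permitted from 2018-01-31 + 21 days = 2018-02-21 onward; done 2018-02-26, after the minimum wait.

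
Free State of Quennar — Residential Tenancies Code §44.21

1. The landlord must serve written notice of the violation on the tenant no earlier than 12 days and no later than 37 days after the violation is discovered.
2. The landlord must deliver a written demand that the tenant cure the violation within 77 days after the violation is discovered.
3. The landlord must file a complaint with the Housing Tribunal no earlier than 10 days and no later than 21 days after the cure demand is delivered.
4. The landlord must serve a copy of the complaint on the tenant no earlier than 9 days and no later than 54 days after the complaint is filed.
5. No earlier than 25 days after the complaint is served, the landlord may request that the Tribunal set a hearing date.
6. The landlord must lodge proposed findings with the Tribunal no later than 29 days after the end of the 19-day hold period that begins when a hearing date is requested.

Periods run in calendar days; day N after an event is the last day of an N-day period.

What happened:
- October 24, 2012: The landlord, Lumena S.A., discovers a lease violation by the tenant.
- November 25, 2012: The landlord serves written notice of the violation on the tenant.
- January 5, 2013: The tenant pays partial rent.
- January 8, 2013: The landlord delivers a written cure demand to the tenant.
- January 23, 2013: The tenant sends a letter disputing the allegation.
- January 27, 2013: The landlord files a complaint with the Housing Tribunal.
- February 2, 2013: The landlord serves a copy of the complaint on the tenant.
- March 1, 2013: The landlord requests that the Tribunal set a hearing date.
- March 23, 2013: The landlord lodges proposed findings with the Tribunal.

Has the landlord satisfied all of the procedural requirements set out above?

No

Step 1 — 12 and 37 days from October 24, 2012 (when the violation is discovered) are November 5, 2012 and November 30, 2012 respectively; done November 25, 2012, which is between those dates.
Step 2 — counting 77 days from October 24, 2012 (when the violation is discovered) gives a deadline of January 9, 2013; January 8, 2013 is within that limit.
Step 3 — 10 and 21 days from January 8, 2013 (when the cure demand is delivered) are January 18, 2013 and January 29, 2013 respectively; done January 27, 2013 — within the window.
Step 4 — 9 and 54 days from January 27, 2013 (when the complaint is filed) are February 5, 2013 and March 22, 2013 respectively; February 2, 2013 is 3 days too early.
No need to go further; step 4 was not satisfied.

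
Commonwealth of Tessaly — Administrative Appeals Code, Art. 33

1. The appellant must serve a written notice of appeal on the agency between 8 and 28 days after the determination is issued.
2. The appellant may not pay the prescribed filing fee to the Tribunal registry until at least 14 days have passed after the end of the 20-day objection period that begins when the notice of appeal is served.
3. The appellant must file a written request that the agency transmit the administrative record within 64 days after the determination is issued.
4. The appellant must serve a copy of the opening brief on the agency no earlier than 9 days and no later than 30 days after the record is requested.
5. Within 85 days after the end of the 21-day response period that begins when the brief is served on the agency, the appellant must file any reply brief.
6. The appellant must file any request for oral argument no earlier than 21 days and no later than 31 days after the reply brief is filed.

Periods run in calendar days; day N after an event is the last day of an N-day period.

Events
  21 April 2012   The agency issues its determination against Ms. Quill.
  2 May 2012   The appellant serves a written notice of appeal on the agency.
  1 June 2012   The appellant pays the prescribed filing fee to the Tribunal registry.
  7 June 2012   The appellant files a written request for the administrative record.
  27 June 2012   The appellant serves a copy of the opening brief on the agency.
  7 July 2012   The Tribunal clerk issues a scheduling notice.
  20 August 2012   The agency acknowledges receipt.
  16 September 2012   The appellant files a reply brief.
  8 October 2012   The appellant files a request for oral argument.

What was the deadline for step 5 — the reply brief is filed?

The brief is served on the agency on 27 June 2012; the 21-day response period therefore ends 18 July 2012, and step 5 runs from that date. 85 days after 18 July 2012 is 11 October 2012.

11 October 2012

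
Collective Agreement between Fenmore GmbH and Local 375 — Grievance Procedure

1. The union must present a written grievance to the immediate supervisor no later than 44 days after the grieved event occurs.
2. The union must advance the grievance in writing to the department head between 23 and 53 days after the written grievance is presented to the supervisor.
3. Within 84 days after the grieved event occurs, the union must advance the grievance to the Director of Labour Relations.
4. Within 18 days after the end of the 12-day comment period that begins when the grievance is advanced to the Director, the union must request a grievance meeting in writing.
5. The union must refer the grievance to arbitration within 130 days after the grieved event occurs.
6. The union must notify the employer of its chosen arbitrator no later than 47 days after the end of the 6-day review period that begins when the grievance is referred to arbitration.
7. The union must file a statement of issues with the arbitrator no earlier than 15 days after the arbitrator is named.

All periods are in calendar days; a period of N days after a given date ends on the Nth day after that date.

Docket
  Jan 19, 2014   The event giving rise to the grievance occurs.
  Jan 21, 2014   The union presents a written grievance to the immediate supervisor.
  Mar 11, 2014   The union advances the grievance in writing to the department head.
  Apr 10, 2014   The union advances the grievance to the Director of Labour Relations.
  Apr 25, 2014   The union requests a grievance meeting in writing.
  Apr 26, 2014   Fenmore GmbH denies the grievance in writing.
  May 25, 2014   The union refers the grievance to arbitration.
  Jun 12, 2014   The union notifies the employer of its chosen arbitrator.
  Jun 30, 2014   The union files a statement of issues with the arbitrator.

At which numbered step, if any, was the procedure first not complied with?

Step 1 — counting 44 days from Jan 19, 2014 (when the grieved event occurs) gives a deadline of Mar 4, 2014; done Jan 21, 2014 — timely.
Step 2 — 23 and 53 days from Jan 21, 2014 (when the written grievance is presented to the supervisor) are Feb 13, 2014 and Mar 15, 2014 respectively; done Mar 11, 2014 — within the window.
Step 3 — counting 84 days from Jan 19, 2014 (when the grieved event occurs) gives a deadline of Apr 13, 2014; done Apr 10, 2014 — timely.
Step 4 — counting 18 days from Apr 22, 2014 (end of the 12-day comment period, which began when the grievance is advanced to the Director on Apr 10, 2014) gives a deadline of May 10, 2014; Apr 25, 2014 is within that limit.
Step 5 — counting 130 days from Jan 19, 2014 (when the grieved event occurs) gives a deadline of May 29, 2014; done May 25, 2014 — timely.
Step 6 — counting 47 days from May 31, 2014 (end of the 6-day review period, which began when the grievance is referred to arbitration on May 25, 2014) gives a deadline of Jul 17, 2014; completed Jun 12, 2014, before the deadline.
Step 7 — must wait 15 days from Jun 12, 2014 (when the arbitrator is named), so not before Jun 27, 2014; done Jun 30, 2014 — permitted.

None — every step was satisfied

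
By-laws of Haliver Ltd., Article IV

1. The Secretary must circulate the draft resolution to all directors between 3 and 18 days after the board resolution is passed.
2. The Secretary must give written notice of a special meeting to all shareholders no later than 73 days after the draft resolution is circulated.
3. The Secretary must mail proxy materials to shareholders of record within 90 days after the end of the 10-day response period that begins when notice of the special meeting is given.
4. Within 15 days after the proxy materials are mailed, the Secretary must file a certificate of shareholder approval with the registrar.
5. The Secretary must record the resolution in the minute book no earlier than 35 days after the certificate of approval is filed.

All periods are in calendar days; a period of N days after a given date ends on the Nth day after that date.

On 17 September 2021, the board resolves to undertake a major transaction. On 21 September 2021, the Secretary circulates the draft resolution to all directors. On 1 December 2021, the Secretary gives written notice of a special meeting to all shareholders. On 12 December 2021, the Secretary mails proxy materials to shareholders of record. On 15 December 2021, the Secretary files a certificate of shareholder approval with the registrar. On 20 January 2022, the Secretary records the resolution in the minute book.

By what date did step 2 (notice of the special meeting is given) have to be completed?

Step 2 runs from 21 September 2021, when the draft resolution is circulated. 73 days after 21 September 2021 is 3 December 2021.

3 December 2021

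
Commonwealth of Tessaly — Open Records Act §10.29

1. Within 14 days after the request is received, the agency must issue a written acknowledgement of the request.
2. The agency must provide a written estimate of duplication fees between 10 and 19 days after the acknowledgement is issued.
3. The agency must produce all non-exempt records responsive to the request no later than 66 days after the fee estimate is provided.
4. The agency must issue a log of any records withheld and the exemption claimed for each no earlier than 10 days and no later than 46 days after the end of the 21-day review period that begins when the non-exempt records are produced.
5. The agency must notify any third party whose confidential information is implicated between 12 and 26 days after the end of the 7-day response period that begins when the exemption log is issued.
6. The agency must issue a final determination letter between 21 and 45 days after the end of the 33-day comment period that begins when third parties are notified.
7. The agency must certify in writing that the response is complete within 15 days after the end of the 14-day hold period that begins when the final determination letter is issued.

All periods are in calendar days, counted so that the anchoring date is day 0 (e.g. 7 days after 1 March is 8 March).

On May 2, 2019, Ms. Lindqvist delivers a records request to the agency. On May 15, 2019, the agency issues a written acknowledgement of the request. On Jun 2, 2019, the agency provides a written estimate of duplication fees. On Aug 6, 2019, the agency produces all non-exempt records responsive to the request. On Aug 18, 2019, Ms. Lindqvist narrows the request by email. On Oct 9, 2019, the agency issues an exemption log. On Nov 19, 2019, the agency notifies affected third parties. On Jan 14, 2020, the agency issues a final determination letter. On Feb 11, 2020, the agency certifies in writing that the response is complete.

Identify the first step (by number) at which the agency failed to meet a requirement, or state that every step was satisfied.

Step 5

Step 1: 14 days after May 2, 2019 (when the request is received) is May 16, 2019; done May 15, 2019 — timely.
Step 2: the window is 10–19 days after May 15, 2019 (when the acknowledgement is issued), so May 25, 2019 through Jun 3, 2019; done Jun 2, 2019, which is between those dates.
Step 3: 66 days after Jun 2, 2019 (when the fee estimate is provided) is Aug 7, 2019; Aug 6, 2019 is within that limit.
Step 4: the window is 10–46 days after Aug 27, 2019 (end of the 21-day review period, which began when the non-exempt records are produced on Aug 6, 2019), so Sep 6, 2019 through Oct 12, 2019; done Oct 9, 2019, which is between those dates.
Step 5: the window is 12–26 days after Oct 16, 2019 (end of the 7-day response period, which began when the exemption log is issued on Oct 9, 2019), so Oct 28, 2019 through Nov 11, 2019; Nov 19, 2019 is 8 days past the end of the window.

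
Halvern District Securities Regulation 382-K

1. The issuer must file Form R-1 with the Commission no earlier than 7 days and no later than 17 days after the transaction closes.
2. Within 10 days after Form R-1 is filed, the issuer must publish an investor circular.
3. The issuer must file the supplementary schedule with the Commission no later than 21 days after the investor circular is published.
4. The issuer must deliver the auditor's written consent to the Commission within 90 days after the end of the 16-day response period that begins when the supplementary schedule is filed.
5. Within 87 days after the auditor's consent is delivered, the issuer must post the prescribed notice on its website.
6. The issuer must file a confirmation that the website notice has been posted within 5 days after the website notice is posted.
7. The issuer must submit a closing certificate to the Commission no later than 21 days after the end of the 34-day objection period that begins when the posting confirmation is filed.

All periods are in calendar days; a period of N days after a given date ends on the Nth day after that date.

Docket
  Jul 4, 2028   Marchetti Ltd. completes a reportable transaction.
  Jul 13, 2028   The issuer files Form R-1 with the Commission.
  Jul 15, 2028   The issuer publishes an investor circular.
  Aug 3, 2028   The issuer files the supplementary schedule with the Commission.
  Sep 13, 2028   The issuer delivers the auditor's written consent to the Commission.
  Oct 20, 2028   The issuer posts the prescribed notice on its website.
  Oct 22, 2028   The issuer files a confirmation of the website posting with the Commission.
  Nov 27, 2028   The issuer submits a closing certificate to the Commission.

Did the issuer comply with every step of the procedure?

Step 1: the window is 7–17 days after Jul 4, 2028 (when the transaction closes), so Jul 11, 2028 through Jul 21, 2028; done Jul 13, 2028 — within the window.
Step 2: 10 days after Jul 13, 2028 (when Form R-1 is filed) is Jul 23, 2028; Jul 15, 2028 is within that limit.
Step 3: 21 days after Jul 15, 2028 (when the investor circular is published) is Aug 5, 2028; done Aug 3, 2028 — timely.
Step 4: 90 days after Aug 19, 2028 (end of the 16-day response period, which began when the supplementary schedule is filed on Aug 3, 2028) is Nov 17, 2028; done Sep 13, 2028 — timely.
Step 5: 87 days after Sep 13, 2028 (when the auditor's consent is delivered) is Dec 9, 2028; Oct 20, 2028 is within that limit.
Step 6: 5 days after Oct 20, 2028 (when the website notice is posted) is Oct 25, 2028; completed Oct 22, 2028, before the deadline.
Step 7: 21 days after Nov 25, 2028 (end of the 34-day objection period, which began when the posting confirmation is filed on Oct 22, 2028) is Dec 16, 2028; Nov 27, 2028 is within that limit.

Yes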